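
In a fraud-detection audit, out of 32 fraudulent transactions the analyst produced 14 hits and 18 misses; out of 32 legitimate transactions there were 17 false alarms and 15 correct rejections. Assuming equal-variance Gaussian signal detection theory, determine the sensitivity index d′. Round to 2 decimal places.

d′ = -0.24

H = 14/32 = 0.4375
FA = 17/32 = 0.5312
Φ⁻¹(H) = Φ⁻¹(0.4375) = -0.157
Φ⁻¹(FA) = Φ⁻¹(0.5312) = 0.078
d' = z(H) − z(FA) = -0.157 − 0.078 = -0.235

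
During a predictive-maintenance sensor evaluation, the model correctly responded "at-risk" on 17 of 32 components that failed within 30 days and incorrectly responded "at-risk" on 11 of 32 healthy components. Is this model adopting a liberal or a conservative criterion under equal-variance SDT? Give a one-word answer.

z(H) = 0.078, z(FA) = -0.402
c = −½·(z(H) + z(FA)) = 0.162
c > 0 → conservative criterion (biased toward responding “no”).

conservative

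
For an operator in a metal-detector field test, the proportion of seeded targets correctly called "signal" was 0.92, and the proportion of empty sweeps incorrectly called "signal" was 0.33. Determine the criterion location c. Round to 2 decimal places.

z(H) = 1.405
z(FA) = -0.440
c = −½·[z(H) + z(FA)] = −0.5 × (1.405 + (-0.440)) = -0.4825
c < 0: the operator has a liberal response bias.

c = -0.48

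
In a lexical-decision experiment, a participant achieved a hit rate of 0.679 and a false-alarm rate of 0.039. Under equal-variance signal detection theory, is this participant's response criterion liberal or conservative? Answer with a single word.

conservative

z(H) = 0.465, z(FA) = -1.762
c = −½·(z(H) + z(FA)) = 0.6485
c > 0 → conservative criterion (biased toward responding “no”).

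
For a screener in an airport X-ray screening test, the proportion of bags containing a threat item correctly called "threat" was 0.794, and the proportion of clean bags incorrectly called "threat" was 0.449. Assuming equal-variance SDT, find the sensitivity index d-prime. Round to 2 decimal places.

z(H) = z(0.794) = 0.8204
z(FA) = z(0.449) = -0.1282
d' = z(H) − z(FA) = 0.8204 − (-0.1282) = 0.9486

d-prime = 0.95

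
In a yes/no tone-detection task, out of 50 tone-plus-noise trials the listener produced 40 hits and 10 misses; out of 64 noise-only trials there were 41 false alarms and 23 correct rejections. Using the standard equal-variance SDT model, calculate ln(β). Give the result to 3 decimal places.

ln β = -0.289

H = 40/50 = 0.8000
FA = 41/64 = 0.6406
z(0.8000) = 0.8416, z(0.6406) = 0.3601
ln β = −½·[z(H)² − z(FA)²] = −0.5 × (0.7083 − 0.1297) = -0.2893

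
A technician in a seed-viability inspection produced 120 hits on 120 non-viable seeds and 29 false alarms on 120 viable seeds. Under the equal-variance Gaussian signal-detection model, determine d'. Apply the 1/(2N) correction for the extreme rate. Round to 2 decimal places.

The hit rate is 120/120 = 1, so apply the 1/(2N) correction: H → 1 − 1/(2·120) = 0.99583.
z(H) = z(0.99583) = 2.638
z(FA) = z(0.24167) = -0.701
d' = 2.638 − (-0.701) = 3.339

d' = 3.34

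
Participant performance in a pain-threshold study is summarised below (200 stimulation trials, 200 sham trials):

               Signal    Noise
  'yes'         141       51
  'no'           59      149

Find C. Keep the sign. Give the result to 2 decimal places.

C = 0.06

H = 141/200 = 0.7050
FA = 51/200 = 0.2550
Φ⁻¹(0.7050) = 0.5388, Φ⁻¹(0.2550) = -0.6588
c = −½·[z(H) + z(FA)] = −0.5 × (0.5388 + (-0.6588)) = 0.0600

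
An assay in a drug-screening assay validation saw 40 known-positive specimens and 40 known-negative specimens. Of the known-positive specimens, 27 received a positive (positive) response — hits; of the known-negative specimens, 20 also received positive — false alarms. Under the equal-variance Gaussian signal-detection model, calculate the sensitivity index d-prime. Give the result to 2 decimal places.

d-prime = 0.45

H = 27/40 = 0.6750
FA = 20/40 = 0.5000
Φ⁻¹(H) = Φ⁻¹(0.6750) = 0.454
Φ⁻¹(FA) = Φ⁻¹(0.5000) = 0.000
d' = z(H) − z(FA) = 0.454 − 0.000 = 0.454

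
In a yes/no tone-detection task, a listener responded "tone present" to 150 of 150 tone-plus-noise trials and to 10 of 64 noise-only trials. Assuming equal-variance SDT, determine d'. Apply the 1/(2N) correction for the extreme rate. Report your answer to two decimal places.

The hit rate is 150/150 = 1, so apply the 1/(2N) correction: H → 1 − 1/(2·150) = 0.99667.
z(H) = z(0.99667) = 2.713
z(FA) = z(0.15625) = -1.010
d' = 2.713 − (-1.010) = 3.723

d' = 3.72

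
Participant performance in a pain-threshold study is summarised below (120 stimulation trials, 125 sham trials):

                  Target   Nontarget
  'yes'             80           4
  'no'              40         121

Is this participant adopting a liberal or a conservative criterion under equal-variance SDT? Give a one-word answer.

conservative

z(H) = 0.431, z(FA) = -1.852
c = −½·(z(H) + z(FA)) = 0.7105
c > 0 → conservative criterion (biased toward responding “no”).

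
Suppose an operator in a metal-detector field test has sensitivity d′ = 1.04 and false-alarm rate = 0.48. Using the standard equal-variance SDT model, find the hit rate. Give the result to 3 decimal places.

hit rate = 0.839

z(false-alarm rate) = z(0.48) = -0.0502
z(H) = z(FA) + d' = -0.0502 + 1.04 = 0.9898
hit rate = Φ(0.9898) = 0.8389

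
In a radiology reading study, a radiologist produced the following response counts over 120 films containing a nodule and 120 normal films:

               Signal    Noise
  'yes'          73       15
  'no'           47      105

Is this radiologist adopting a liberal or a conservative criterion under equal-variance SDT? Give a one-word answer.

conservative

z(H) = 0.275, z(FA) = -1.150
c = −½·(z(H) + z(FA)) = 0.4375
c > 0 → conservative criterion (biased toward responding “no”).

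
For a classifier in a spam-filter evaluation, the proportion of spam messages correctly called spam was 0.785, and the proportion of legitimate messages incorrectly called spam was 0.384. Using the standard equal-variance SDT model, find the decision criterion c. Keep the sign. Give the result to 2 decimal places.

z(H) = 0.7892
z(FA) = -0.2950
c = −½·[z(H) + z(FA)] = −0.5 × (0.7892 + (-0.2950)) = -0.2471
c < 0: the classifier has a liberal response bias.

c = -0.25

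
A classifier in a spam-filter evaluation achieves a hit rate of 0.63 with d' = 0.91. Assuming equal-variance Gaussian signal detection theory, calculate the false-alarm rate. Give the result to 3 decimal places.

false-alarm rate = 0.282

z(hit rate) = z(0.63) = 0.3319
z(FA) = z(H) − d' = 0.3319 − 0.91 = -0.5781
false-alarm rate = Φ(-0.5781) = 0.2816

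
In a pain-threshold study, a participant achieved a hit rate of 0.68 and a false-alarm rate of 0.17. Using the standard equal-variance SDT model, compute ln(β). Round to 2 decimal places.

ln β = 0.35

Φ⁻¹(0.68) = 0.468, Φ⁻¹(0.17) = -0.954
ln β = −½·[z(H)² − z(FA)²] = −0.5 × (0.219 − 0.910) = 0.3455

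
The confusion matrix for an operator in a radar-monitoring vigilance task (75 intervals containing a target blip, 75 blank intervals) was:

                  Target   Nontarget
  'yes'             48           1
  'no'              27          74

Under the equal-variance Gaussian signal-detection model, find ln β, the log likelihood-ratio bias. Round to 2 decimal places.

H = 48/75 = 0.6400
FA = 1/75 = 0.0133
z(H) = z(0.6400) = 0.358
z(FA) = z(0.0133) = -2.217
ln β = −½·[z(H)² − z(FA)²] = −0.5 × (0.128 − 4.915) = 2.3935

ln β = 2.39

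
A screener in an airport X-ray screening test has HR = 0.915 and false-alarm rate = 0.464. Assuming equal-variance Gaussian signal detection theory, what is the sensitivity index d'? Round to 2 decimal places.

z(H) = 1.372
z(FA) = -0.090
d' = z(H) − z(FA) = 1.372 − (-0.090) = 1.462

d' = 1.46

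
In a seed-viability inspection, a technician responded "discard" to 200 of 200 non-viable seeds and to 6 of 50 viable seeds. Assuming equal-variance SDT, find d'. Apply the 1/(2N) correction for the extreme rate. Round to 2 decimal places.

The hit rate is 200/200 = 1, so apply the 1/(2N) correction: H → 1 − 1/(2·200) = 0.99750.
z(H) = z(0.99750) = 2.807
z(FA) = z(0.12000) = -1.175
d' = 2.807 − (-1.175) = 3.982

d' = 3.98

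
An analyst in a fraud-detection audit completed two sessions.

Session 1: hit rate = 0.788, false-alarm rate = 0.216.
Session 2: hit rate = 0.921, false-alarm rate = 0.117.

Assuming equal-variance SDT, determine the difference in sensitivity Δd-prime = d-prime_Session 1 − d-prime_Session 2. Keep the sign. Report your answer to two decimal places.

Δd-prime = -1.02

Session 1: z(0.788) = 0.800, z(0.216) = -0.786, d' = 1.586
Session 2: z(0.921) = 1.412, z(0.117) = -1.190, d' = 2.602
Δd' = d'_Session 1 − d'_Session 2 = 1.586 − 2.602 = -1.016
Session 2 has the higher sensitivity.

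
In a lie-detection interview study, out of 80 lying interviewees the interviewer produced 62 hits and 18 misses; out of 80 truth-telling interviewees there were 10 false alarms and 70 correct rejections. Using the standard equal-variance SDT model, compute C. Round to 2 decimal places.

C = 0.20

H = 62/80 = 0.7750
FA = 10/80 = 0.1250
Φ⁻¹(0.7750) = 0.755, Φ⁻¹(0.1250) = -1.150
c = −½·[z(H) + z(FA)] = −0.5 × (0.755 + (-1.150)) = 0.1975
c > 0: the interviewer has a conservative response bias.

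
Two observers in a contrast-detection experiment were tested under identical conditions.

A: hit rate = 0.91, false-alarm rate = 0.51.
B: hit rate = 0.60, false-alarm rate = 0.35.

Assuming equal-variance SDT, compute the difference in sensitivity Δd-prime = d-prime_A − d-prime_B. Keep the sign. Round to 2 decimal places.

Δd-prime = 0.68

A: z(0.91) = 1.341, z(0.51) = 0.025, d' = 1.316
B: z(0.60) = 0.253, z(0.35) = -0.385, d' = 0.638
Δd' = d'_A − d'_B = 1.316 − 0.638 = 0.678
A has the higher sensitivity.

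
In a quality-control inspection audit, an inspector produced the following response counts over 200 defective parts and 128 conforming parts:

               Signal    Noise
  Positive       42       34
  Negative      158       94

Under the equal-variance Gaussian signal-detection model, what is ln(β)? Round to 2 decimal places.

ln β = -0.13

H = 42/200 = 0.2100
FA = 34/128 = 0.2656
Φ⁻¹(H) = Φ⁻¹(0.2100) = -0.806
Φ⁻¹(FA) = Φ⁻¹(0.2656) = -0.626
ln β = −½·[z(H)² − z(FA)²] = −0.5 × (0.650 − 0.392) = -0.129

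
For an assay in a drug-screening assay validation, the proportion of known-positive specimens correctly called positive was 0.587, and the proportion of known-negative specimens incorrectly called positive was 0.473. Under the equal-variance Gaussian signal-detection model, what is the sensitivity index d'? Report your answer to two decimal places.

Φ⁻¹(H) = Φ⁻¹(0.587) = 0.220
Φ⁻¹(FA) = Φ⁻¹(0.473) = -0.068
d' = z(H) − z(FA) = 0.220 − (-0.068) = 0.288

d' = 0.29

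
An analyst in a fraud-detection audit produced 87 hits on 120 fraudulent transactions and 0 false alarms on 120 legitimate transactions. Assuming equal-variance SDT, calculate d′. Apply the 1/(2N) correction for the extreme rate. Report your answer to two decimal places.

The false-alarm rate is 0/120 = 0, so apply the 1/(2N) correction: FA → 1/(2·120) = 0.00417.
z(H) = z(0.72500) = 0.598
z(FA) = z(0.00417) = -2.638
d' = 0.598 − (-2.638) = 3.236

d′ = 3.24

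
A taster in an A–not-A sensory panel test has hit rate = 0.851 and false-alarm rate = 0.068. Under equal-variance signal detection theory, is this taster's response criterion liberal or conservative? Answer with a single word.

conservative

z(H) = 1.041, z(FA) = -1.491
c = −½·(z(H) + z(FA)) = 0.225
c > 0 → conservative criterion (biased toward responding “no”).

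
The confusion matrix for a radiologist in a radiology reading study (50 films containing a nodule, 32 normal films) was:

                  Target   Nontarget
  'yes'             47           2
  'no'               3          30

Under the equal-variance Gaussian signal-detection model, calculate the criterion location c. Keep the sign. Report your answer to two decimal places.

c = -0.01

H = 47/50 = 0.9400
FA = 2/32 = 0.0625
z(H) = 1.5548
z(FA) = -1.5341
c = −½·[z(H) + z(FA)] = −0.5 × (1.5548 + (-1.5341)) = -0.01035
c < 0: the radiologist has a liberal response bias.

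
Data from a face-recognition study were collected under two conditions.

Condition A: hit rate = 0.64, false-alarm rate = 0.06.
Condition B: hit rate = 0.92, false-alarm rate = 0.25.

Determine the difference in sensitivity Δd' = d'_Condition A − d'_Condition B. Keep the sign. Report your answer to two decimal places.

Δd' = -0.17

Condition A: z(0.64) = 0.358, z(0.06) = -1.555, d' = 1.913
Condition B: z(0.92) = 1.405, z(0.25) = -0.674, d' = 2.079
Δd' = d'_Condition A − d'_Condition B = 1.913 − 2.079 = -0.166
Condition B has the higher sensitivity.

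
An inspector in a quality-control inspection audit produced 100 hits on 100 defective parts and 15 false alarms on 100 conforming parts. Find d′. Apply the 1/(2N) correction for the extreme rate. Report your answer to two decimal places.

The hit rate is 100/100 = 1, so apply the 1/(2N) correction: H → 1 − 1/(2·100) = 0.99500.
z(H) = z(0.99500) = 2.576
z(FA) = z(0.15000) = -1.036
d' = 2.576 − (-1.036) = 3.612

d′ = 3.61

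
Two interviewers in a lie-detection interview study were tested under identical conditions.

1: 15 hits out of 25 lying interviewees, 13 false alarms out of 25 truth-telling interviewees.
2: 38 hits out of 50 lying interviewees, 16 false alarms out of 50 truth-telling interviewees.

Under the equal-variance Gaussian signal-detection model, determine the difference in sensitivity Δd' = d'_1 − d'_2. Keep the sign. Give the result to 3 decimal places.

1: z(0.6000) = 0.2533, z(0.5200) = 0.0502, d' = 0.2031
2: z(0.7600) = 0.7063, z(0.3200) = -0.4677, d' = 1.1740
Δd' = d'_1 − d'_2 = 0.2031 − 1.1740 = -0.9709
2 has the higher sensitivity.

Δd' = -0.971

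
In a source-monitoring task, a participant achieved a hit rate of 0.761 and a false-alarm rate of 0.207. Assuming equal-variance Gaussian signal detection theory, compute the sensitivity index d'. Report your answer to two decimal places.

d' = 1.53

z(H) = z(0.761) = 0.7095
z(FA) = z(0.207) = -0.8169
d' = z(H) − z(FA) = 0.7095 − (-0.8169) = 1.5264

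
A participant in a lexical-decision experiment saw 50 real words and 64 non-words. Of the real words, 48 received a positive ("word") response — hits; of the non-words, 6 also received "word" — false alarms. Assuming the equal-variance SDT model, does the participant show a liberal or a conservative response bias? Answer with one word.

liberal

z(H) = 1.751, z(FA) = -1.318
c = −½·(z(H) + z(FA)) = -0.2165
c < 0 → liberal criterion (biased toward responding “yes”).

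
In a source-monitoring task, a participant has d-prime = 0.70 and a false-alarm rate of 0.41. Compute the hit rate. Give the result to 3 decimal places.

hit rate = 0.682

z(false-alarm rate) = z(0.41) = -0.2275
z(H) = z(FA) + d' = -0.2275 + 0.70 = 0.4725
hit rate = Φ(0.4725) = 0.6817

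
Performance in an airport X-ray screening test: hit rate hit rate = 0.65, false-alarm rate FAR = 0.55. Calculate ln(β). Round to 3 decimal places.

z(H) = 0.3853
z(FA) = 0.1257
ln β = −½·[z(H)² − z(FA)²] = −0.5 × (0.1485 − 0.0158) = -0.06635

ln β = -0.066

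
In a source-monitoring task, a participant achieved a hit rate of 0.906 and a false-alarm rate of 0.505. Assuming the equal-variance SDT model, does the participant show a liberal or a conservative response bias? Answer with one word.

z(H) = 1.317, z(FA) = 0.013
c = −½·(z(H) + z(FA)) = -0.665
c < 0 → liberal criterion (biased toward responding “yes”).

liberal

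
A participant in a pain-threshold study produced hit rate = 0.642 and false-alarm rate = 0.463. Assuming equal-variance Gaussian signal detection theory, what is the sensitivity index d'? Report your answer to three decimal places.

d' = 0.457

z(H) = 0.3638
z(FA) = -0.0929
d' = z(H) − z(FA) = 0.3638 − (-0.0929) = 0.4567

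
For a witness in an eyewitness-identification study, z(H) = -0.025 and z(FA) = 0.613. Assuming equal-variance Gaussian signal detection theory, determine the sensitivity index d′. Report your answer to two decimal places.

d' = z(H) − z(FA) = -0.025 − 0.613 = -0.638

d′ = -0.64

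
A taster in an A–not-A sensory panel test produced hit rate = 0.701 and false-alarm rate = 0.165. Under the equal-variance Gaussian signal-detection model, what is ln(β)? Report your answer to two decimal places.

z(0.701) = 0.527, z(0.165) = -0.974
ln β = −½·[z(H)² − z(FA)²] = −0.5 × (0.278 − 0.949) = 0.3355

ln β = 0.34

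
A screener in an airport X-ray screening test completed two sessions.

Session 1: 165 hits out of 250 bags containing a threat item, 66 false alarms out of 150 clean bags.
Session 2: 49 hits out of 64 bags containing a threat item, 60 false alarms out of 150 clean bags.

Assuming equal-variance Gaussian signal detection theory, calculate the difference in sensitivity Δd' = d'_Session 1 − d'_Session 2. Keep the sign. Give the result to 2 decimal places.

Δd' = -0.41

Session 1: z(0.6600) = 0.412, z(0.4400) = -0.151, d' = 0.563
Session 2: z(0.7656) = 0.724, z(0.4000) = -0.253, d' = 0.977
Δd' = d'_Session 1 − d'_Session 2 = 0.563 − 0.977 = -0.414
Session 2 has the higher sensitivity.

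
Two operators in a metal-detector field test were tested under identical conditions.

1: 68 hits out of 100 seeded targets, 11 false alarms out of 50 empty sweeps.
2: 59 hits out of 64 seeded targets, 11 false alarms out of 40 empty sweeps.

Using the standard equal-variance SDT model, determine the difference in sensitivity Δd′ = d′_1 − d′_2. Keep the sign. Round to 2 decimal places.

Δd′ = -0.78

1: z(0.6800) = 0.468, z(0.2200) = -0.772, d' = 1.240
2: z(0.9219) = 1.418, z(0.2750) = -0.598, d' = 2.016
Δd' = d'_1 − d'_2 = 1.240 − 2.016 = -0.776
2 has the higher sensitivity.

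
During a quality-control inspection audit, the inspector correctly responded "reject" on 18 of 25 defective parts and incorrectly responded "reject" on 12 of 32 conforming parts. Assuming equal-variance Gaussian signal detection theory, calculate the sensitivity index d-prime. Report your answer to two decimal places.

d-prime = 0.90

H = 18/25 = 0.7200
FA = 12/32 = 0.3750
Φ⁻¹(0.7200) = 0.5828, Φ⁻¹(0.3750) = -0.3186
d' = z(H) − z(FA) = 0.5828 − (-0.3186) = 0.9014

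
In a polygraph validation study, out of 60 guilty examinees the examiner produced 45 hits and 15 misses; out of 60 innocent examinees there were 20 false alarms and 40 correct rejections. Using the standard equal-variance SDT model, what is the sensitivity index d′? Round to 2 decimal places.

H = 45/60 = 0.7500
FA = 20/60 = 0.3333
Φ⁻¹(0.7500) = 0.674, Φ⁻¹(0.3333) = -0.431
d' = z(H) − z(FA) = 0.674 − (-0.431) = 1.105

d′ = 1.11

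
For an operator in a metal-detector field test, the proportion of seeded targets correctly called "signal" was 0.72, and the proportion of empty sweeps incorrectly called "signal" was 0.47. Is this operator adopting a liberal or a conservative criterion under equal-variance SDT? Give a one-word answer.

liberal

z(H) = 0.583, z(FA) = -0.075
c = −½·(z(H) + z(FA)) = -0.254
c < 0 → liberal criterion (biased toward responding “yes”).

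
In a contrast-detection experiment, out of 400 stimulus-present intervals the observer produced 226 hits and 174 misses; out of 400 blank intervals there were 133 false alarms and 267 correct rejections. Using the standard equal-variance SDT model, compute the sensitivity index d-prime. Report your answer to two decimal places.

d-prime = 0.60

H = 226/400 = 0.5650
FA = 133/400 = 0.3325
Φ⁻¹(H) = 0.1637
Φ⁻¹(FA) = -0.4330
d' = z(H) − z(FA) = 0.1637 − (-0.4330) = 0.5967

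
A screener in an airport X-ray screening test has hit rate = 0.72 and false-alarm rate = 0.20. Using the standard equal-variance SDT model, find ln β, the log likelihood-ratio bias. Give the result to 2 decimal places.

z(H) = z(0.72) = 0.583
z(FA) = z(0.20) = -0.842
ln β = −½·[z(H)² − z(FA)²] = −0.5 × (0.340 − 0.709) = 0.1845

ln β = 0.18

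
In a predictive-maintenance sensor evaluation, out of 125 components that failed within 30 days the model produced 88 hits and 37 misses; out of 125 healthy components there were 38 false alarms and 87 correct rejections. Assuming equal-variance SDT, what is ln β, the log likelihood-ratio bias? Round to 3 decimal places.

H = 88/125 = 0.7040
FA = 38/125 = 0.3040
z(0.7040) = 0.5359, z(0.3040) = -0.5129
ln β = −½·[z(H)² − z(FA)²] = −0.5 × (0.2872 − 0.2631) = -0.01205

ln β = -0.012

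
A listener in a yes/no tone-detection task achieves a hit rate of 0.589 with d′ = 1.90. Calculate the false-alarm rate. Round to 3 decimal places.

false-alarm rate = 0.047

z(hit rate) = z(0.589) = 0.2250
z(FA) = z(H) − d' = 0.2250 − 1.90 = -1.6750
false-alarm rate = Φ(-1.6750) = 0.0470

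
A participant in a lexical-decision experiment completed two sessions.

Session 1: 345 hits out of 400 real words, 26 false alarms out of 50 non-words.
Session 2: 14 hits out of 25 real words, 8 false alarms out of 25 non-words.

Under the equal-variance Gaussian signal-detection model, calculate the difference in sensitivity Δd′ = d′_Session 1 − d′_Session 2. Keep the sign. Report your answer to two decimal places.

Session 1: z(0.8625) = 1.092, z(0.5200) = 0.050, d' = 1.042
Session 2: z(0.5600) = 0.151, z(0.3200) = -0.468, d' = 0.619
Δd' = d'_Session 1 − d'_Session 2 = 1.042 − 0.619 = 0.423
Session 1 has the higher sensitivity.

Δd′ = 0.42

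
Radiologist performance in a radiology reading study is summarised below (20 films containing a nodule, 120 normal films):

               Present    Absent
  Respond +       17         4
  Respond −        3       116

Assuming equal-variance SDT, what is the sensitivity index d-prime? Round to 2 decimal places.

d-prime = 2.87

H = 17/20 = 0.8500
FA = 4/120 = 0.0333
Φ⁻¹(0.8500) = 1.036, Φ⁻¹(0.0333) = -1.834
d' = z(H) − z(FA) = 1.036 − (-1.834) = 2.870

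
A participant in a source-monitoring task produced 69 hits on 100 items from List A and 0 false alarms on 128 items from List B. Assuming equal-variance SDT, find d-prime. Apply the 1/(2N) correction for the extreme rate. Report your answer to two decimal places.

d-prime = 3.16

The false-alarm rate is 0/128 = 0, so apply the 1/(2N) correction: FA → 1/(2·128) = 0.00391.
z(H) = z(0.69000) = 0.496
z(FA) = z(0.00391) = -2.660
d' = 0.496 − (-2.660) = 3.156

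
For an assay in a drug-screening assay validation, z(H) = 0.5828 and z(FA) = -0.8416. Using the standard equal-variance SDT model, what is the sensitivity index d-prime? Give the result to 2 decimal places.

d' = z(H) − z(FA) = 0.5828 − (-0.8416) = 1.4244

d-prime = 1.42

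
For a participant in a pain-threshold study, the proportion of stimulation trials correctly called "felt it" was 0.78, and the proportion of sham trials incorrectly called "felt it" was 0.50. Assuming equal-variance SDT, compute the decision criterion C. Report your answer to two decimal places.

z(0.78) = 0.772, z(0.50) = 0.000
c = −½·[z(H) + z(FA)] = −0.5 × (0.772 + 0.000) = -0.386
c < 0: the participant has a liberal response bias.

C = -0.39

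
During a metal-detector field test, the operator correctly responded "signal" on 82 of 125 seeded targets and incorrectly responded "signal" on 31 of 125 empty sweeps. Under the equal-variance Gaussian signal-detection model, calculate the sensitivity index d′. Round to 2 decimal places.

H = 82/125 = 0.6560
FA = 31/125 = 0.2480
z(H) = 0.4016
z(FA) = -0.6808
d' = z(H) − z(FA) = 0.4016 − (-0.6808) = 1.0824

d′ = 1.08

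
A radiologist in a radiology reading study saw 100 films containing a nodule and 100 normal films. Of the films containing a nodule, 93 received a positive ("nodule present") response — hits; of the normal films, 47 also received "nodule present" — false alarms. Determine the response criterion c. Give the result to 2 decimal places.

H = 93/100 = 0.9300
FA = 47/100 = 0.4700
z(H) = 1.4758
z(FA) = -0.0753
c = −½·[z(H) + z(FA)] = −0.5 × (1.4758 + (-0.0753)) = -0.70025
c < 0: the radiologist has a liberal response bias.

c = -0.70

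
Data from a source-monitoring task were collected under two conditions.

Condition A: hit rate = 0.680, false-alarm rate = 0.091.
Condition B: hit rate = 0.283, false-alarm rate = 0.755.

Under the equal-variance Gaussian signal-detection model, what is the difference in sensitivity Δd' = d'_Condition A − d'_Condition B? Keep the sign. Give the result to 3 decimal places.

Δd' = 3.067

Condition A: z(0.680) = 0.4677, z(0.091) = -1.3346, d' = 1.8023
Condition B: z(0.283) = -0.5740, z(0.755) = 0.6903, d' = -1.2643
Δd' = d'_Condition A − d'_Condition B = 1.8023 − (-1.2643) = 3.0666
Condition A has the higher sensitivity.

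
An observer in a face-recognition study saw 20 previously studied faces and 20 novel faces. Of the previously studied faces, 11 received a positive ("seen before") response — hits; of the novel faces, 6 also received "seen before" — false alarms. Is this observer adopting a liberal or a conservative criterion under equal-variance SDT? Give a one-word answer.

conservative

z(H) = 0.126, z(FA) = -0.524
c = −½·(z(H) + z(FA)) = 0.199
c > 0 → conservative criterion (biased toward responding “no”).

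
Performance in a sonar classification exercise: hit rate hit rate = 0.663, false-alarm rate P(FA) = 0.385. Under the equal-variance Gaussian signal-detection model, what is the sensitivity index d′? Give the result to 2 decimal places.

z(H) = z(0.663) = 0.421
z(FA) = z(0.385) = -0.292
d' = z(H) − z(FA) = 0.421 − (-0.292) = 0.713

d′ = 0.71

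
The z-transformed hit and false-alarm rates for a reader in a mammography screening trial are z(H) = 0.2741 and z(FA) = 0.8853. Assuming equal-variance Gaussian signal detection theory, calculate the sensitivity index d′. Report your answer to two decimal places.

d′ = -0.61

d' = z(H) − z(FA) = 0.2741 − 0.8853 = -0.6112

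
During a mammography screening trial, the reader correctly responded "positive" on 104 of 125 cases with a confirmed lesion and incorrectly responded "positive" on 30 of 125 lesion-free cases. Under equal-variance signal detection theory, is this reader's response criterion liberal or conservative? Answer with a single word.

z(H) = 0.962, z(FA) = -0.706
c = −½·(z(H) + z(FA)) = -0.128
c < 0 → liberal criterion (biased toward responding “yes”).

liberal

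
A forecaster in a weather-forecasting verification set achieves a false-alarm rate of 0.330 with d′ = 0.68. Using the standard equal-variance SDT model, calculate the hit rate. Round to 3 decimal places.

hit rate = 0.595

z(false-alarm rate) = z(0.330) = -0.4399
z(H) = z(FA) + d' = -0.4399 + 0.68 = 0.2401
hit rate = Φ(0.2401) = 0.5949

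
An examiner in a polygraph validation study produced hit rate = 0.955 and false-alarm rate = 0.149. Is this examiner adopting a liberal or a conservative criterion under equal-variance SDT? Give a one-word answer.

liberal

z(H) = 1.695, z(FA) = -1.041
c = −½·(z(H) + z(FA)) = -0.327
c < 0 → liberal criterion (biased toward responding “yes”).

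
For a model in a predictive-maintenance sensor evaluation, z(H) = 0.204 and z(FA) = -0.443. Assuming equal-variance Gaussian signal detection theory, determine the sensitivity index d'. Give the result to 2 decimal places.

d' = 0.65

d' = z(H) − z(FA) = 0.204 − (-0.443) = 0.647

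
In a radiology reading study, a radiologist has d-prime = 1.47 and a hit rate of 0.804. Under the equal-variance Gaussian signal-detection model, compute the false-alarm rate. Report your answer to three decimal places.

false-alarm rate = 0.270

z(hit rate) = z(0.804) = 0.8560
z(FA) = z(H) − d' = 0.8560 − 1.47 = -0.6140
false-alarm rate = Φ(-0.6140) = 0.2696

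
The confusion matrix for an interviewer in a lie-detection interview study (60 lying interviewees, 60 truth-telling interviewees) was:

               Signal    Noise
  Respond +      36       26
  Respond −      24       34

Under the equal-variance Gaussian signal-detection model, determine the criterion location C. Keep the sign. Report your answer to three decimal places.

C = -0.043

H = 36/60 = 0.6000
FA = 26/60 = 0.4333
z(0.6000) = 0.2533, z(0.4333) = -0.1680
c = −½·[z(H) + z(FA)] = −0.5 × (0.2533 + (-0.1680)) = -0.04265
c < 0: the interviewer has a liberal response bias.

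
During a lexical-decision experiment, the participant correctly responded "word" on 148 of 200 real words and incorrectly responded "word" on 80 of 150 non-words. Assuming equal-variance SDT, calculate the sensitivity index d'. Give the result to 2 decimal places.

H = 148/200 = 0.7400
FA = 80/150 = 0.5333
z(H) = z(0.7400) = 0.6433
z(FA) = z(0.5333) = 0.0836
d' = z(H) − z(FA) = 0.6433 − 0.0836 = 0.5597

d' = 0.56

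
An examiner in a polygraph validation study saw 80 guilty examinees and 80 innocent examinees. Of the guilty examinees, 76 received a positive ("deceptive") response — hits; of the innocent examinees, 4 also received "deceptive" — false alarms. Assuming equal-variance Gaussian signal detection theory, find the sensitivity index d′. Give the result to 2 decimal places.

H = 76/80 = 0.9500
FA = 4/80 = 0.0500
Φ⁻¹(H) = Φ⁻¹(0.9500) = 1.645
Φ⁻¹(FA) = Φ⁻¹(0.0500) = -1.645
d' = z(H) − z(FA) = 1.645 − (-1.645) = 3.290

d′ = 3.29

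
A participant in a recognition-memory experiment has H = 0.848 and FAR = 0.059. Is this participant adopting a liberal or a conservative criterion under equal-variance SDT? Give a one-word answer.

conservative

z(H) = 1.028, z(FA) = -1.563
c = −½·(z(H) + z(FA)) = 0.2675
c > 0 → conservative criterion (biased toward responding “no”).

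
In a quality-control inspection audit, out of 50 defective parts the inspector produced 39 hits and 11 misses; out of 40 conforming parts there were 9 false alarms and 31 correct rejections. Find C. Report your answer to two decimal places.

H = 39/50 = 0.7800
FA = 9/40 = 0.2250
z(H) = 0.7722
z(FA) = -0.7554
c = −½·[z(H) + z(FA)] = −0.5 × (0.7722 + (-0.7554)) = -0.0084
c < 0: the inspector has a liberal response bias.

C = -0.01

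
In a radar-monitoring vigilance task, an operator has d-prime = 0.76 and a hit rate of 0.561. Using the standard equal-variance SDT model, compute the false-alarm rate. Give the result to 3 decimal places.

false-alarm rate = 0.272

z(hit rate) = z(0.561) = 0.1535
z(FA) = z(H) − d' = 0.1535 − 0.76 = -0.6065
false-alarm rate = Φ(-0.6065) = 0.2721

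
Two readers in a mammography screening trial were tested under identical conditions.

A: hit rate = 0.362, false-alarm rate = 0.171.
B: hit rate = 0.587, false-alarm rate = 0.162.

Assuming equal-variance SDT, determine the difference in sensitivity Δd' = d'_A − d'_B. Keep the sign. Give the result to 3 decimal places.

A: z(0.362) = -0.3531, z(0.171) = -0.9502, d' = 0.5971
B: z(0.587) = 0.2198, z(0.162) = -0.9863, d' = 1.2061
Δd' = d'_A − d'_B = 0.5971 − 1.2061 = -0.6090
B has the higher sensitivity.

Δd' = -0.609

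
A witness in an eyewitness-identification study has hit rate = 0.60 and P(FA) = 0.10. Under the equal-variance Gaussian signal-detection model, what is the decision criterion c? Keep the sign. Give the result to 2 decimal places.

c = 0.51

z(H) = 0.253
z(FA) = -1.282
c = −½·[z(H) + z(FA)] = −0.5 × (0.253 + (-1.282)) = 0.5145
c > 0: the witness has a conservative response bias.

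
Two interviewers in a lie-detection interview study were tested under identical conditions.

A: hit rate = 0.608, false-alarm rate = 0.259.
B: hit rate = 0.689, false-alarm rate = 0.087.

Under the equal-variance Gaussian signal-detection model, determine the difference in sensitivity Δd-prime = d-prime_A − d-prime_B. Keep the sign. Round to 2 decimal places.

Δd-prime = -0.93

A: z(0.608) = 0.274, z(0.259) = -0.646, d' = 0.920
B: z(0.689) = 0.493, z(0.087) = -1.359, d' = 1.852
Δd' = d'_A − d'_B = 0.920 − 1.852 = -0.932
B has the higher sensitivity.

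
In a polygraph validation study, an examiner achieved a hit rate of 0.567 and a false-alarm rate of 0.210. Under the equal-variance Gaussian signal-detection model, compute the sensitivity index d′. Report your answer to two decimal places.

d′ = 0.98

z(H) = z(0.567) = 0.1687
z(FA) = z(0.210) = -0.8064
d' = z(H) − z(FA) = 0.1687 − (-0.8064) = 0.9751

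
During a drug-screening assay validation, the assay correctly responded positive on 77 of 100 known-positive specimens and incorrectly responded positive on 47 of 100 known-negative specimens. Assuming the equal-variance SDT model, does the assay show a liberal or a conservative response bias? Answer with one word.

liberal

z(H) = 0.739, z(FA) = -0.075
c = −½·(z(H) + z(FA)) = -0.332
c < 0 → liberal criterion (biased toward responding “yes”).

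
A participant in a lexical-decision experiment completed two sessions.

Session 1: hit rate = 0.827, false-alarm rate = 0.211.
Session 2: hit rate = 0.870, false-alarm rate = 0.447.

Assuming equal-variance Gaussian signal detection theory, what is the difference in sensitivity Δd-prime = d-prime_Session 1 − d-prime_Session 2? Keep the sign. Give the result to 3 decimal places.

Δd-prime = 0.486

Session 1: z(0.827) = 0.9424, z(0.211) = -0.8030, d' = 1.7454
Session 2: z(0.870) = 1.1264, z(0.447) = -0.1332, d' = 1.2596
Δd' = d'_Session 1 − d'_Session 2 = 1.7454 − 1.2596 = 0.4858
Session 1 has the higher sensitivity.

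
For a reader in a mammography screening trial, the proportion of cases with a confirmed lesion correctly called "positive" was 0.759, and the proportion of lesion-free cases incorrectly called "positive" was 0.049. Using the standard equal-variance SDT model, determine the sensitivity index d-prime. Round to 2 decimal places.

d-prime = 2.36

Φ⁻¹(0.759) = 0.703, Φ⁻¹(0.049) = -1.655
d' = z(H) − z(FA) = 0.703 − (-1.655) = 2.358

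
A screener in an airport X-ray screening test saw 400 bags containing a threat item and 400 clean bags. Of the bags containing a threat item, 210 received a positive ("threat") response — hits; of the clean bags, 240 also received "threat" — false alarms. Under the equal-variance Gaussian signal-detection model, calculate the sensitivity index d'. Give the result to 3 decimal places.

H = 210/400 = 0.5250
FA = 240/400 = 0.6000
Φ⁻¹(0.5250) = 0.0627, Φ⁻¹(0.6000) = 0.2533
d' = z(H) − z(FA) = 0.0627 − 0.2533 = -0.1906

d' = -0.191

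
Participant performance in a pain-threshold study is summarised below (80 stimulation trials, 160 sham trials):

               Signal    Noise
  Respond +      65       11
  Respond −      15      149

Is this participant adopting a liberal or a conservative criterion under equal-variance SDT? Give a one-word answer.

z(H) = 0.887, z(FA) = -1.485
c = −½·(z(H) + z(FA)) = 0.299
c > 0 → conservative criterion (biased toward responding “no”).

conservative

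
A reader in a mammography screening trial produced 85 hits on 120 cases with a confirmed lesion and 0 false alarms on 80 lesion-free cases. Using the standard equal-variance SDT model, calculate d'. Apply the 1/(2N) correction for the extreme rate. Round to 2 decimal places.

d' = 3.05

The false-alarm rate is 0/80 = 0, so apply the 1/(2N) correction: FA → 1/(2·80) = 0.00625.
z(H) = z(0.70833) = 0.549
z(FA) = z(0.00625) = -2.498
d' = 0.549 − (-2.498) = 3.047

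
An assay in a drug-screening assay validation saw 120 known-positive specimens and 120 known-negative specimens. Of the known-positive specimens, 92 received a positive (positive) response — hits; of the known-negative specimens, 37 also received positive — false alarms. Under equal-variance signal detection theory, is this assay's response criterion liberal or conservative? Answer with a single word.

liberal

z(H) = 0.728, z(FA) = -0.501
c = −½·(z(H) + z(FA)) = -0.1135
c < 0 → liberal criterion (biased toward responding “yes”).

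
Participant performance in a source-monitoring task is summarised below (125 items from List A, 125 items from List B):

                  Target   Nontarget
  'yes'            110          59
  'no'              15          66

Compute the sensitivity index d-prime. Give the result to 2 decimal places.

H = 110/125 = 0.8800
FA = 59/125 = 0.4720
Φ⁻¹(H) = Φ⁻¹(0.8800) = 1.175
Φ⁻¹(FA) = Φ⁻¹(0.4720) = -0.070
d' = z(H) − z(FA) = 1.175 − (-0.070) = 1.245

d-prime = 1.25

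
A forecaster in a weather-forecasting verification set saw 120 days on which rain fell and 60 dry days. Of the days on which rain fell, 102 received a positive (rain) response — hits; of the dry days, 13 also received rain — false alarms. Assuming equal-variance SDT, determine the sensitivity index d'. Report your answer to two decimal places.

H = 102/120 = 0.8500
FA = 13/60 = 0.2167
z(H) = z(0.8500) = 1.0364
z(FA) = z(0.2167) = -0.7834
d' = z(H) − z(FA) = 1.0364 − (-0.7834) = 1.8198

d' = 1.82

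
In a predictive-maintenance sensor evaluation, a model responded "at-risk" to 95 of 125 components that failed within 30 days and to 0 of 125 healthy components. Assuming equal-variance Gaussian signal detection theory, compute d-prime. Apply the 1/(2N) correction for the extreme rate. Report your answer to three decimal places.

d-prime = 3.358

The false-alarm rate is 0/125 = 0, so apply the 1/(2N) correction: FA → 1/(2·125) = 0.00400.
z(H) = z(0.76000) = 0.7063
z(FA) = z(0.00400) = -2.6521
d' = 0.7063 − (-2.6521) = 3.3584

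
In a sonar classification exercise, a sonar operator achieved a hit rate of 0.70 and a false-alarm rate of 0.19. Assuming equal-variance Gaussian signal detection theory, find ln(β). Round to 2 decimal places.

ln β = 0.25

z(H) = z(0.70) = 0.524
z(FA) = z(0.19) = -0.878
ln β = −½·[z(H)² − z(FA)²] = −0.5 × (0.275 − 0.771) = 0.248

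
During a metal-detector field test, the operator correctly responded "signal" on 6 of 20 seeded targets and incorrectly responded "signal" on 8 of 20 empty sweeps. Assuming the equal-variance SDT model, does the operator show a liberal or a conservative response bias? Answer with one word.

conservative

z(H) = -0.524, z(FA) = -0.253
c = −½·(z(H) + z(FA)) = 0.3885
c > 0 → conservative criterion (biased toward responding “no”).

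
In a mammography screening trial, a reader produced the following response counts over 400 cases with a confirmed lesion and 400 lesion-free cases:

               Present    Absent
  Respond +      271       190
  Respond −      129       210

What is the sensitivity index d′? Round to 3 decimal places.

H = 271/400 = 0.6775
FA = 190/400 = 0.4750
z(0.6775) = 0.4607, z(0.4750) = -0.0627
d' = z(H) − z(FA) = 0.4607 − (-0.0627) = 0.5234

d′ = 0.523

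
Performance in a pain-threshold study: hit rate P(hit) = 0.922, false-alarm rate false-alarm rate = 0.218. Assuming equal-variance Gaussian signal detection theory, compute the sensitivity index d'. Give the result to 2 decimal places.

d' = 2.20

z(0.922) = 1.419, z(0.218) = -0.779
d' = z(H) − z(FA) = 1.419 − (-0.779) = 2.198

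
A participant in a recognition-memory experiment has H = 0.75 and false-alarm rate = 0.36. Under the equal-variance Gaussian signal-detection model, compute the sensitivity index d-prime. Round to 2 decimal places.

d-prime = 1.03

z(0.75) = 0.6745, z(0.36) = -0.3585
d' = z(H) − z(FA) = 0.6745 − (-0.3585) = 1.0330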